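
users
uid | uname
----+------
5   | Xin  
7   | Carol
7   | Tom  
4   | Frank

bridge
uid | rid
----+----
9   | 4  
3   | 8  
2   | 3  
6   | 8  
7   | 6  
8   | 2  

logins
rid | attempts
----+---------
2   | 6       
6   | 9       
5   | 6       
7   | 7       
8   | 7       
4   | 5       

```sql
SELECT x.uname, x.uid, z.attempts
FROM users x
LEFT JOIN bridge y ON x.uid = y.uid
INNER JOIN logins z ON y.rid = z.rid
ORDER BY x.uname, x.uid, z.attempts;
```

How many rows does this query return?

2

Evaluate left to right. First `users x LEFT JOIN bridge y` on uid: 4 row(s).
Then INNER JOIN `logins z` on rid: keep only rows whose y.rid appears in z.
Result: 2 row(s).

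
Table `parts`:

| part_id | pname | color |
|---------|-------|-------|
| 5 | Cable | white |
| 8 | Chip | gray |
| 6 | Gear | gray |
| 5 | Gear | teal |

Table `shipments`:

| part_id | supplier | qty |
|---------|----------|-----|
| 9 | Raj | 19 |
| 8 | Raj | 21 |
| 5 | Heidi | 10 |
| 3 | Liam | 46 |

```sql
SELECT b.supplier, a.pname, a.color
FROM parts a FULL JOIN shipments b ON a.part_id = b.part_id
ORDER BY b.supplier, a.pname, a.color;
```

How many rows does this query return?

FULL OUTER JOIN keeps every row from both sides; unmatched rows get NULL for the other side's columns.
Matching on a.part_id = b.part_id.
- a[0] part_id=5 → 1 match(es) in b → 1 row(s).
- a[1] part_id=8 → 1 match(es) in b → 1 row(s).
- a[2] part_id=6 → no match; kept with NULLs on the b side.
- a[3] part_id=5 → 1 match(es) in b → 1 row(s).
- 2 row(s) from b found no a partner → padded with NULL.
Total: 3 matched + 3 padded = 6 rows.

6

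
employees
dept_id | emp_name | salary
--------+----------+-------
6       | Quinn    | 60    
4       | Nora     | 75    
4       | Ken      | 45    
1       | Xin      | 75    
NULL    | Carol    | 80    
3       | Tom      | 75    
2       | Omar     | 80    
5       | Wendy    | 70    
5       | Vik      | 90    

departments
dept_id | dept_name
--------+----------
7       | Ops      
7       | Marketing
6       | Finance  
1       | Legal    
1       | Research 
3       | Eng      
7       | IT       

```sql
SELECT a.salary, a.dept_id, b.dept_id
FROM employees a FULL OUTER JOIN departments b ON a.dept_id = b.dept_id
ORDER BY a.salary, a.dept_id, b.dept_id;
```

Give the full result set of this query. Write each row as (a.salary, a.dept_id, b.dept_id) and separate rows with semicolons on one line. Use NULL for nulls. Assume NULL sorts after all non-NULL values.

(45, 4, NULL); (60, 6, 6); (70, 5, NULL); (75, 1, 1); (75, 1, 1); (75, 3, 3); (75, 4, NULL); (80, 2, NULL); (80, NULL, NULL); (90, 5, NULL); (NULL, NULL, 7); (NULL, NULL, 7); (NULL, NULL, 7)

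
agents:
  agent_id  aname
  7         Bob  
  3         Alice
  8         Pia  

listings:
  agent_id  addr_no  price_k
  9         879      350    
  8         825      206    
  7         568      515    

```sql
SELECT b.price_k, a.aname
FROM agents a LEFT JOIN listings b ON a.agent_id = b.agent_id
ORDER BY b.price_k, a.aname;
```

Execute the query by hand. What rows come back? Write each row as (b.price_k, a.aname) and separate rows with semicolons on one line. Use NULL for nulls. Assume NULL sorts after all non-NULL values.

(206, Pia); (515, Bob); (NULL, Alice)

LEFT JOIN keeps every row from `agents`; unmatched rows get NULL for `listings`'s columns.
Matching on a.agent_id = b.agent_id.
Matched pairs: 2; unmatched a rows kept: 1.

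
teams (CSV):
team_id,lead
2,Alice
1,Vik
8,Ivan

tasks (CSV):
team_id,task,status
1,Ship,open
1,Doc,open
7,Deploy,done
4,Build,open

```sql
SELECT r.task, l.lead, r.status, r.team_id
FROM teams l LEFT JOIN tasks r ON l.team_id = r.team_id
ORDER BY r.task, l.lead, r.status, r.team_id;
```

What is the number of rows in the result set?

LEFT JOIN keeps every row from `teams`; unmatched rows get NULL for `tasks`'s columns.
Matching on l.team_id = r.team_id.
Matched pairs: 2; unmatched l rows kept: 2.
Total: 2 matched + 2 padded = 4 rows.

4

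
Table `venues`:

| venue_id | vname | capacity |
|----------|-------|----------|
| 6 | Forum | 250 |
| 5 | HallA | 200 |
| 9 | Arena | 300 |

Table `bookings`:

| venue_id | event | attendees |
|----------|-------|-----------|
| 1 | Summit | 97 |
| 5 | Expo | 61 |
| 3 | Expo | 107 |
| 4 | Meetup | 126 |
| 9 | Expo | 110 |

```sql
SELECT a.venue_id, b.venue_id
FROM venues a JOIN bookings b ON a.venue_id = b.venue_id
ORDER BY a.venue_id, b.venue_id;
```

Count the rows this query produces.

2

INNER JOIN keeps only pairs where the ON condition holds.
Matching on a.venue_id = b.venue_id.
- venue_id=6: no matching b row, dropped.
- venue_id=5: 1 matching b row(s), so 1 row(s) emitted.
- venue_id=9: 1 matching b row(s), so 1 row(s) emitted.
Total: 2 rows.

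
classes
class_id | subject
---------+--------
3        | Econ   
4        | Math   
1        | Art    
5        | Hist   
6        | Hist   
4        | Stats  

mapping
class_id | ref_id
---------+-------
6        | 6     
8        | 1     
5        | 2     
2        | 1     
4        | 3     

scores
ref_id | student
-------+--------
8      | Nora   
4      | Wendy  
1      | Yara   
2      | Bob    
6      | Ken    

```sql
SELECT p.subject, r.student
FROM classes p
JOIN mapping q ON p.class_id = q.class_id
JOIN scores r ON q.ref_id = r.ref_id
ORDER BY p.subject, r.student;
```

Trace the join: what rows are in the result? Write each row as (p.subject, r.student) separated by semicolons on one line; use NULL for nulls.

(Hist, Bob); (Hist, Ken)

Evaluate left to right. First `classes p INNER JOIN mapping q` on class_id: 4 row(s).
Then INNER JOIN `scores r` on ref_id: keep only rows whose q.ref_id appears in r.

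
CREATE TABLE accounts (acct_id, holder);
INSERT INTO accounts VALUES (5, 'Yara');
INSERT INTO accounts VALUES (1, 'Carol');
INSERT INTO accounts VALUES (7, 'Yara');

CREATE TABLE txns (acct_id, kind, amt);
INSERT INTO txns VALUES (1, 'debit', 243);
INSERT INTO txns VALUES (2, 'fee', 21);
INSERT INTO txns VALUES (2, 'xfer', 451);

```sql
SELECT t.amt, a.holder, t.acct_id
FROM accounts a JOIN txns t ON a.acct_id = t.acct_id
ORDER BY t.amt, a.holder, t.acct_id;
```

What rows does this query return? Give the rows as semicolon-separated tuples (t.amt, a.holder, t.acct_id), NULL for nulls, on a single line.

(243, Carol, 1)

INNER JOIN keeps only pairs where the ON condition holds.
Matching on a.acct_id = t.acct_id.
Matched pairs: 1.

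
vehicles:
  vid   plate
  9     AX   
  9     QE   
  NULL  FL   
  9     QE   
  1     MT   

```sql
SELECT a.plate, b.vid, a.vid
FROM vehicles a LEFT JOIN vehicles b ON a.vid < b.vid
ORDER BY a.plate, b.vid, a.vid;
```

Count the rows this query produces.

LEFT JOIN keeps every row from `vehicles a`; unmatched rows get NULL for `vehicles b`'s columns.
Matching on a.vid < b.vid. A NULL in a compared column never satisfies the condition.
- a (vid=9) has no partner → padded with NULL.
- a (vid=9) has no partner → padded with NULL.
- a (vid=NULL) has no partner → padded with NULL.
- a (vid=9) has no partner → padded with NULL.
- a (vid=1) pairs with 3 row(s) of b.
Total: 3 matched + 4 padded = 7 rows.

7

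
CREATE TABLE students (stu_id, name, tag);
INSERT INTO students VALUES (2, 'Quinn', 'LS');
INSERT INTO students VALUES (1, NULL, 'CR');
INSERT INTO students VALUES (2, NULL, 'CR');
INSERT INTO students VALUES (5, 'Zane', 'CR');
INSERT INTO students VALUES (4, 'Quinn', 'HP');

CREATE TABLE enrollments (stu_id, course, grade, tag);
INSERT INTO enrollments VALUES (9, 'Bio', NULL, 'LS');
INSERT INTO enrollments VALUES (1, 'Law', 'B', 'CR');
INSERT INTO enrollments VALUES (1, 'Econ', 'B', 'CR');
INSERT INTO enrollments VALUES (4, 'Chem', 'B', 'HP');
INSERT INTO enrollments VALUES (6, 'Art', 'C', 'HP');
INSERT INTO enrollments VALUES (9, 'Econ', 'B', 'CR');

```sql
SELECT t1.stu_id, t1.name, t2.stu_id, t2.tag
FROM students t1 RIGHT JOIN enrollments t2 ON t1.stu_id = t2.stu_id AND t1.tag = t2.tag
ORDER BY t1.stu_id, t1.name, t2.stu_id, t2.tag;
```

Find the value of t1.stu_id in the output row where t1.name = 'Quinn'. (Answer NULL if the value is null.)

4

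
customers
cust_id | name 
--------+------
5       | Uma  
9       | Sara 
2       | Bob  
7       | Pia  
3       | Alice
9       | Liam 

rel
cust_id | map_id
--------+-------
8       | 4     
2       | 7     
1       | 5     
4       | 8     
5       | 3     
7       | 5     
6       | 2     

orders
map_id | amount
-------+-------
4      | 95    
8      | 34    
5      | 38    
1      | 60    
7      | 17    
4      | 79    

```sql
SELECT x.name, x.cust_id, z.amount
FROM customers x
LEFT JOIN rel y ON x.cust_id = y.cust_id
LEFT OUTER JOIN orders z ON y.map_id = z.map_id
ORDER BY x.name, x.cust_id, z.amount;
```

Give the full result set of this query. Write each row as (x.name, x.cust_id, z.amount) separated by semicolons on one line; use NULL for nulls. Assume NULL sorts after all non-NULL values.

Joins associate left-to-right: customers LEFT JOIN rel on cust_id gives 6 intermediate row(s).
Then LEFT JOIN `orders z` on map_id: each of those 6 rows is kept; rows whose y.map_id has no match in z get NULL for z's columns.

(Alice, 3, NULL); (Bob, 2, 17); (Liam, 9, NULL); (Pia, 7, 38); (Sara, 9, NULL); (Uma, 5, NULL)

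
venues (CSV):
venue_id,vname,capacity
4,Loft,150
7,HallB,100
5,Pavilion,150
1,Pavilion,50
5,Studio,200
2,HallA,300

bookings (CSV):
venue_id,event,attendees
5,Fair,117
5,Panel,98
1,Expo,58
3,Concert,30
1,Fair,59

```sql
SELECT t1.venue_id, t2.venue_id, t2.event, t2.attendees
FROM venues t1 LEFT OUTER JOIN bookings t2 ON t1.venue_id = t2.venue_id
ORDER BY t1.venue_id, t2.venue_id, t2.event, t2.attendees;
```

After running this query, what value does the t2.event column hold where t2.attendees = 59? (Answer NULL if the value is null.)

Fair

LEFT JOIN keeps every row from `venues`; unmatched rows get NULL for `bookings`'s columns.
Matching on t1.venue_id = t2.venue_id.
Matched pairs: 6; unmatched t1 rows kept: 3.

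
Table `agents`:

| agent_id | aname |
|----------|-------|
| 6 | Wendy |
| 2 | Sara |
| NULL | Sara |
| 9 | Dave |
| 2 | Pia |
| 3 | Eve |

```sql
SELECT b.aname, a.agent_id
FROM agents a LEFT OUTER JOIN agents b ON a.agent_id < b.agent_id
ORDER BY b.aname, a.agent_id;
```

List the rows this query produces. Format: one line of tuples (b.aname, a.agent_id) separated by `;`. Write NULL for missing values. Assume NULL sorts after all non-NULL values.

LEFT JOIN keeps every row from `agents a`; unmatched rows get NULL for `agents b`'s columns.
Matching on a.agent_id < b.agent_id. A NULL in a compared column never satisfies the condition.
- a (agent_id=6) pairs with 1 row(s) of b.
- a (agent_id=2) pairs with 3 row(s) of b.
- a (agent_id=NULL) has no partner → padded with NULL.
- a (agent_id=9) has no partner → padded with NULL.
- a (agent_id=2) pairs with 3 row(s) of b.
- a (agent_id=3) pairs with 2 row(s) of b.

(Dave, 2); (Dave, 2); (Dave, 3); (Dave, 6); (Eve, 2); (Eve, 2); (Wendy, 2); (Wendy, 2); (Wendy, 3); (NULL, 9); (NULL, NULL)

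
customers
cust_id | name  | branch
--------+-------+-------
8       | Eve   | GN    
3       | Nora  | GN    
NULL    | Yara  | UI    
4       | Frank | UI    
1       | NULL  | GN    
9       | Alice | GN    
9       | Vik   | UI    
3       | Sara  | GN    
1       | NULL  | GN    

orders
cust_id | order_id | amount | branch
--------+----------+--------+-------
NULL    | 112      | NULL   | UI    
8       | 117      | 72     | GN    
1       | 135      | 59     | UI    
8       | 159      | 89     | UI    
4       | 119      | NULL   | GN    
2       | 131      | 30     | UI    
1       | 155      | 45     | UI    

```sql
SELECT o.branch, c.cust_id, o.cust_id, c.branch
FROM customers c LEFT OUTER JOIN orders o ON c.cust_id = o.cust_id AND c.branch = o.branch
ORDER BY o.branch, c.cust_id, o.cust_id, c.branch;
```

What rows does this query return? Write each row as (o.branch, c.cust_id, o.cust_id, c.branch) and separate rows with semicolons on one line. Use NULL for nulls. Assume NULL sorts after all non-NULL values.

LEFT JOIN keeps every row from `customers`; unmatched rows get NULL for `orders`'s columns.
Matching on c.cust_id = o.cust_id AND c.branch = o.branch. A NULL in a compared column never satisfies the condition.
- cust_id=8, branch=GN: 1 matching o row(s), so 1 row(s) emitted.
- cust_id=3, branch=GN: no o row matches, row kept with o columns NULL.
- cust_id=NULL, branch=UI: no o row matches, row kept with o columns NULL.
- cust_id=4, branch=UI: no o row matches, row kept with o columns NULL.
- cust_id=1, branch=GN: no o row matches, row kept with o columns NULL.
- cust_id=9, branch=GN: no o row matches, row kept with o columns NULL.
- cust_id=9, branch=UI: no o row matches, row kept with o columns NULL.
- cust_id=3, branch=GN: no o row matches, row kept with o columns NULL.
- cust_id=1, branch=GN: no o row matches, row kept with o columns NULL.
After projecting and ordering:
o.branch | c.cust_id | o.cust_id | c.branch
GN | 8 | 8 | GN
NULL | 1 | NULL | GN
NULL | 1 | NULL | GN
NULL | 3 | NULL | GN
NULL | 3 | NULL | GN
NULL | 4 | NULL | UI
NULL | 9 | NULL | GN
NULL | 9 | NULL | UI
NULL | NULL | NULL | UI

(GN, 8, 8, GN); (NULL, 1, NULL, GN); (NULL, 1, NULL, GN); (NULL, 3, NULL, GN); (NULL, 3, NULL, GN); (NULL, 4, NULL, UI); (NULL, 9, NULL, GN); (NULL, 9, NULL, UI); (NULL, NULL, NULL, UI)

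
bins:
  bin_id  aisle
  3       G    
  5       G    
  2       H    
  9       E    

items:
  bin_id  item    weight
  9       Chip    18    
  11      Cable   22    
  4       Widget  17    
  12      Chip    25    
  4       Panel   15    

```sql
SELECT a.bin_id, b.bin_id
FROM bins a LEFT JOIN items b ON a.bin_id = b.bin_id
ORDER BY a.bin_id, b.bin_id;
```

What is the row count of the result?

4

LEFT JOIN keeps every row from `bins`; unmatched rows get NULL for `items`'s columns.
Matching on a.bin_id = b.bin_id.
Matched pairs: 1; unmatched a rows kept: 3.
Total: 1 matched + 3 padded = 4 rows.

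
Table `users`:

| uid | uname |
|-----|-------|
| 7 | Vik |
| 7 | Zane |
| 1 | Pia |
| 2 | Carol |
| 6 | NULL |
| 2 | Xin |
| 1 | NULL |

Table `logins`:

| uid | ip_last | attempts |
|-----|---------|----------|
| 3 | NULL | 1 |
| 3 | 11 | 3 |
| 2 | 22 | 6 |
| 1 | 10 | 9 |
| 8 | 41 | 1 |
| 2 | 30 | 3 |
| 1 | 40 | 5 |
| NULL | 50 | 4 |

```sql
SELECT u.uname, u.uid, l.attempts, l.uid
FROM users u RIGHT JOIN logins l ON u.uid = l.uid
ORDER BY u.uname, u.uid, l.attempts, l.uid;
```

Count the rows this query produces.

12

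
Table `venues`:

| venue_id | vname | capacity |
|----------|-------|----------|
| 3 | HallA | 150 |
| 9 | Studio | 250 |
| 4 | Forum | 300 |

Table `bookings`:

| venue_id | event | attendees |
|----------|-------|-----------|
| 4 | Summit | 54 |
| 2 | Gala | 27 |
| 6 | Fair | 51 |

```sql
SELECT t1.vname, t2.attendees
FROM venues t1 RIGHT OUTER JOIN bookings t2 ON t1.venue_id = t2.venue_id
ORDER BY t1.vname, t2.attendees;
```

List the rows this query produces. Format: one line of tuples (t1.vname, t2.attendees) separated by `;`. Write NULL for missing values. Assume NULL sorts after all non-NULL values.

(Forum, 54); (NULL, 27); (NULL, 51)

RIGHT JOIN keeps every row from `bookings`; unmatched rows get NULL for `venues`'s columns.
Matching on t1.venue_id = t2.venue_id.
Matched pairs: 1; unmatched t2 rows kept: 2.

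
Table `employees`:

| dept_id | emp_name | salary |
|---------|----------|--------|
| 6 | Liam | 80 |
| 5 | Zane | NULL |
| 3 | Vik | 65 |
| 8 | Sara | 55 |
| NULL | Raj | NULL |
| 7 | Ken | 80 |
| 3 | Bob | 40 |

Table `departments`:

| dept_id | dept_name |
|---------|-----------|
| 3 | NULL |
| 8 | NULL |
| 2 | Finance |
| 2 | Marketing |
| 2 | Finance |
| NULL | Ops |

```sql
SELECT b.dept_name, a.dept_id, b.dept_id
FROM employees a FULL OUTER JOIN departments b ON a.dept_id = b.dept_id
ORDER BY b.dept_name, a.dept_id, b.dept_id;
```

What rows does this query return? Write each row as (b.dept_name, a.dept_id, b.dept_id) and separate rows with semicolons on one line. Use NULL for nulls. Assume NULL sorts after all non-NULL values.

FULL OUTER JOIN keeps every row from both sides; unmatched rows get NULL for the other side's columns.
Matching on a.dept_id = b.dept_id. A NULL in a compared column never satisfies the condition.
Matched pairs: 3; unmatched a rows kept: 4; unmatched b rows kept: 4.

(Finance, NULL, 2); (Finance, NULL, 2); (Marketing, NULL, 2); (Ops, NULL, NULL); (NULL, 3, 3); (NULL, 3, 3); (NULL, 5, NULL); (NULL, 6, NULL); (NULL, 7, NULL); (NULL, 8, 8); (NULL, NULL, NULL)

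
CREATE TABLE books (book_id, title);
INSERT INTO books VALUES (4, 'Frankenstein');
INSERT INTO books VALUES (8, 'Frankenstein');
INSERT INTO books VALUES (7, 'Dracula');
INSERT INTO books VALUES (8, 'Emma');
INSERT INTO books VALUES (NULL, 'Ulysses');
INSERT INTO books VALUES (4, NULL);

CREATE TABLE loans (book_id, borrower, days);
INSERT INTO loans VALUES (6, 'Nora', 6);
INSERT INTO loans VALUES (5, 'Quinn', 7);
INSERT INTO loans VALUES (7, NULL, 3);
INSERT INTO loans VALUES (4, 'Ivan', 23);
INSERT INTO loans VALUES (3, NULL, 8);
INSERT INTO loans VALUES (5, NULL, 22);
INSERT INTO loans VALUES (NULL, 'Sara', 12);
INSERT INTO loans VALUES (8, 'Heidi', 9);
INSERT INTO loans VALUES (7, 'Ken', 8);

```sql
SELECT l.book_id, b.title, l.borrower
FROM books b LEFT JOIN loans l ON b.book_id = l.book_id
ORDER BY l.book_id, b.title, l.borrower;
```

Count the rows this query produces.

7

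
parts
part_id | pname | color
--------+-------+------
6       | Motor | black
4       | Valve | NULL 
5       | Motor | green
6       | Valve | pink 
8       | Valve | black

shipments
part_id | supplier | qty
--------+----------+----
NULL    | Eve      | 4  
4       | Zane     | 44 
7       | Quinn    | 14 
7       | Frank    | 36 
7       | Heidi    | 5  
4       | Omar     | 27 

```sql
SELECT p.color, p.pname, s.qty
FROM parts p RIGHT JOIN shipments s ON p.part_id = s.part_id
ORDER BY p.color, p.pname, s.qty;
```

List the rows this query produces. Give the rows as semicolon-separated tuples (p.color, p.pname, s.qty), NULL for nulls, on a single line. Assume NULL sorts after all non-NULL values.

RIGHT JOIN keeps every row from `shipments`; unmatched rows get NULL for `parts`'s columns.
Matching on p.part_id = s.part_id. A NULL in a compared column never satisfies the condition.
Matched pairs: 2; unmatched s rows kept: 4.

(NULL, Valve, 27); (NULL, Valve, 44); (NULL, NULL, 4); (NULL, NULL, 5); (NULL, NULL, 14); (NULL, NULL, 36)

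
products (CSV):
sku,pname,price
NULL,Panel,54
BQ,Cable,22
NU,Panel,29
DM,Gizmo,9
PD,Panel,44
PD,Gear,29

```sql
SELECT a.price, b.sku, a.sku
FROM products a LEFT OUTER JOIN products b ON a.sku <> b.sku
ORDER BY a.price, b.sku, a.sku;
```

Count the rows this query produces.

19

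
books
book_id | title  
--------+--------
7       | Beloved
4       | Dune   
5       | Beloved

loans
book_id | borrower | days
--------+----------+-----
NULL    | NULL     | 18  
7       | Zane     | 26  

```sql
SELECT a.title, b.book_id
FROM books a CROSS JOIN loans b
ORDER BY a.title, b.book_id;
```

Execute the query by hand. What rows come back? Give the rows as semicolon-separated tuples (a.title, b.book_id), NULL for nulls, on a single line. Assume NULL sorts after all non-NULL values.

CROSS JOIN pairs every row of `books` with every row of `loans`: 3 × 2 = 6 rows.
After projecting and ordering:
a.title | b.book_id
Beloved | 7
Beloved | 7
Beloved | NULL
Beloved | NULL
Dune | 7
Dune | NULL

(Beloved, 7); (Beloved, 7); (Beloved, NULL); (Beloved, NULL); (Dune, 7); (Dune, NULL)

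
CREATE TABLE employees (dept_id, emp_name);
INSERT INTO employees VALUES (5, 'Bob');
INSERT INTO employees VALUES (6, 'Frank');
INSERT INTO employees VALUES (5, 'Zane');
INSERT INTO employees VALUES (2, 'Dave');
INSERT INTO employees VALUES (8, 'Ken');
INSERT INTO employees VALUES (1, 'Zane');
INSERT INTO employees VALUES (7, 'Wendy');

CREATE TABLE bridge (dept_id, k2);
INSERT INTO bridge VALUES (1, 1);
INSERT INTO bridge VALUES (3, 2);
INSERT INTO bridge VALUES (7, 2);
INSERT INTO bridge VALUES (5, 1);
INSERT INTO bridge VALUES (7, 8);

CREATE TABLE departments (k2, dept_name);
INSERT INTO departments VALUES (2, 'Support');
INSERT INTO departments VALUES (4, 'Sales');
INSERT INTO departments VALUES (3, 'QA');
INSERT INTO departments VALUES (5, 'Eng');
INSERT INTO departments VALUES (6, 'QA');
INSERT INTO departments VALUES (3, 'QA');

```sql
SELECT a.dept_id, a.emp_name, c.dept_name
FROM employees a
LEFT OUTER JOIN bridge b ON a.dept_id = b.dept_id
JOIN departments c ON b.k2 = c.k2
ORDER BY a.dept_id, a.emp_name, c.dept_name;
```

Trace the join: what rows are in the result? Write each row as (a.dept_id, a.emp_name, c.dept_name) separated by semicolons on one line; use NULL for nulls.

Joins associate left-to-right: employees LEFT JOIN bridge on dept_id gives 8 intermediate row(s).
Then INNER JOIN `departments c` on k2: keep only rows whose b.k2 appears in c.

(7, Wendy, Support)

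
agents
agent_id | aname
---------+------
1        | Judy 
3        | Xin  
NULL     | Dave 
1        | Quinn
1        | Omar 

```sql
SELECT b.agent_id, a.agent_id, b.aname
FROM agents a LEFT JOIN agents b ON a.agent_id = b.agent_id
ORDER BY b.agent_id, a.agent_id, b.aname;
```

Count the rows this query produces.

11

LEFT JOIN keeps every row from `agents a`; unmatched rows get NULL for `agents b`'s columns.
Matching on a.agent_id = b.agent_id. A NULL in a compared column never satisfies the condition.
- a[0] agent_id=1 → 3 match(es) in b → 3 row(s).
- a[1] agent_id=3 → 1 match(es) in b → 1 row(s).
- a[2] agent_id=NULL → no match; kept with NULLs on the b side.
- a[3] agent_id=1 → 3 match(es) in b → 3 row(s).
- a[4] agent_id=1 → 3 match(es) in b → 3 row(s).
Total: 10 matched + 1 padded = 11 rows.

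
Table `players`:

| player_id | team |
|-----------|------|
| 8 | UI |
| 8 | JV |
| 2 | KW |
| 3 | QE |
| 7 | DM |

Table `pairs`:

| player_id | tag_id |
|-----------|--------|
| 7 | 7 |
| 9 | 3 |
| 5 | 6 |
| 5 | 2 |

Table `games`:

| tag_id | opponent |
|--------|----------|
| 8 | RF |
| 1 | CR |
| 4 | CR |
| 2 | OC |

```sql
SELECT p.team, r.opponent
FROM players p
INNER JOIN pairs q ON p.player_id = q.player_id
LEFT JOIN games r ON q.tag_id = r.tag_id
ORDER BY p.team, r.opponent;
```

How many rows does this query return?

1

Evaluate left to right. First `players p INNER JOIN pairs q` on player_id: 1 row(s).
Then LEFT JOIN `games r` on tag_id: each of those 1 rows is kept; rows whose q.tag_id has no match in r get NULL for r's columns.
Result: 1 row(s).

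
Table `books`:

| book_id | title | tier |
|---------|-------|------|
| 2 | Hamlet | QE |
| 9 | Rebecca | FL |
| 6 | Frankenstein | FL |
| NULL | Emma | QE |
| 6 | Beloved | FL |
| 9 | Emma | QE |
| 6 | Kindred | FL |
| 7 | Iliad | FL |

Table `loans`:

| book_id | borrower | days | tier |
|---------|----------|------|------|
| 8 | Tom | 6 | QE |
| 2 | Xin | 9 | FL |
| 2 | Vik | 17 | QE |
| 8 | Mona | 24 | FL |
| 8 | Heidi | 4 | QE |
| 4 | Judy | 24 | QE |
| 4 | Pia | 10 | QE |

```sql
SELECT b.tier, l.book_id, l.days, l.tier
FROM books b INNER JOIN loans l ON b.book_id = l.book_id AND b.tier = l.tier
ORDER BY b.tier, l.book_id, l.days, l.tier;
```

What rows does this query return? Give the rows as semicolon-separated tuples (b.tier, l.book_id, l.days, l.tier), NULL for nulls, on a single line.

(QE, 2, 17, QE)

INNER JOIN keeps only pairs where the ON condition holds.
Matching on b.book_id = l.book_id AND b.tier = l.tier. A NULL in a compared column never satisfies the condition.
- b row (book_id=2, tier=QE): matches 1 l row(s) → 1 output row(s).
- b row (book_id=9, tier=FL): no match → dropped.
- b row (book_id=6, tier=FL): no match → dropped.
- b row (book_id=NULL, tier=QE): no match → dropped.
- b row (book_id=6, tier=FL): no match → dropped.
- b row (book_id=9, tier=QE): no match → dropped.
- b row (book_id=6, tier=FL): no match → dropped.
- b row (book_id=7, tier=FL): no match → dropped.
After projecting and ordering:
b.tier | l.book_id | l.days | l.tier
QE | 2 | 17 | QE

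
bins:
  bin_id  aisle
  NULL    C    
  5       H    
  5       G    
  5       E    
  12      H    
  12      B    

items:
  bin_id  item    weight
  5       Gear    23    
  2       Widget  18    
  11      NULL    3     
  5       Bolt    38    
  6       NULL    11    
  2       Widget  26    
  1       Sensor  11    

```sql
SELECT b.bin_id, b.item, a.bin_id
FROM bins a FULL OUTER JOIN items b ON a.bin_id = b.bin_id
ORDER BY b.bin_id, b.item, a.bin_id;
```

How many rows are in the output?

14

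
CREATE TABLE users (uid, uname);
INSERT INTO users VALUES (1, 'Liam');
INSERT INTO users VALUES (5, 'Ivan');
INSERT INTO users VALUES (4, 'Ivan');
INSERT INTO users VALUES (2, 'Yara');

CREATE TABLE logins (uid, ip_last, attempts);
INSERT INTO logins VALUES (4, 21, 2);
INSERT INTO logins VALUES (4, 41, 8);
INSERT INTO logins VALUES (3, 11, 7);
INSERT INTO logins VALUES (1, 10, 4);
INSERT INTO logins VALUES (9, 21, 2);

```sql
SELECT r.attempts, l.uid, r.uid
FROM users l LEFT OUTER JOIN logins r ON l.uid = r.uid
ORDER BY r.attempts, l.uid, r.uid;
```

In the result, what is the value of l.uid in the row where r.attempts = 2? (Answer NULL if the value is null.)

4

LEFT JOIN keeps every row from `users`; unmatched rows get NULL for `logins`'s columns.
Matching on l.uid = r.uid.
Matched pairs: 3; unmatched l rows kept: 2.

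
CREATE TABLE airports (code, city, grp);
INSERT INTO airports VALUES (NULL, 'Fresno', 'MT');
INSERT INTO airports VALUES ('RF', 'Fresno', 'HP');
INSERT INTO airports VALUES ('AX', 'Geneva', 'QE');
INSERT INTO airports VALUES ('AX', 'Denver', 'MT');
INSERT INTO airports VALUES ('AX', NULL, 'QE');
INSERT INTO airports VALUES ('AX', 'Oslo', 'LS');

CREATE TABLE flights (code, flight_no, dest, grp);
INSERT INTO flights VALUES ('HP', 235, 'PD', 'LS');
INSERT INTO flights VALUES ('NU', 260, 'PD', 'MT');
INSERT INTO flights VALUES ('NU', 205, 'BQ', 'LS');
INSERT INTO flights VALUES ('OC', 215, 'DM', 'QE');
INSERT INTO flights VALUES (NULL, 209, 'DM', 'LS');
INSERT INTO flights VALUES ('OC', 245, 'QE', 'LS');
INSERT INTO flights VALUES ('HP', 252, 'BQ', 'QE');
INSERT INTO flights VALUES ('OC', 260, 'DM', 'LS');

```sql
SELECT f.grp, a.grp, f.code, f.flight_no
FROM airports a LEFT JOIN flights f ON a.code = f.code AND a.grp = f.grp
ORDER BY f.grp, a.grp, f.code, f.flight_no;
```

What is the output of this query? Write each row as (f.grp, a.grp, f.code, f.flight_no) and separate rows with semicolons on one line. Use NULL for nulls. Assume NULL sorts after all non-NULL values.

(NULL, HP, NULL, NULL); (NULL, LS, NULL, NULL); (NULL, MT, NULL, NULL); (NULL, MT, NULL, NULL); (NULL, QE, NULL, NULL); (NULL, QE, NULL, NULL)

LEFT JOIN keeps every row from `airports`; unmatched rows get NULL for `flights`'s columns.
Matching on a.code = f.code AND a.grp = f.grp. A NULL in a compared column never satisfies the condition.
Matched pairs: 0; unmatched a rows kept: 6.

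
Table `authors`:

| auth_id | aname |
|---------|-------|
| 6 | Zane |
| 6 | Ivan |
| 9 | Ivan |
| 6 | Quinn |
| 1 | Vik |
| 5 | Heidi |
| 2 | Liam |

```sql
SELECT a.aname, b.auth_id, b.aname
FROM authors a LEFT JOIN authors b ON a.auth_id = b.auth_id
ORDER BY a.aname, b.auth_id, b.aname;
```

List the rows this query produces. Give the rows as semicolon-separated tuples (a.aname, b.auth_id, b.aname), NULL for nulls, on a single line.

(Heidi, 5, Heidi); (Ivan, 6, Ivan); (Ivan, 6, Quinn); (Ivan, 6, Zane); (Ivan, 9, Ivan); (Liam, 2, Liam); (Quinn, 6, Ivan); (Quinn, 6, Quinn); (Quinn, 6, Zane); (Vik, 1, Vik); (Zane, 6, Ivan); (Zane, 6, Quinn); (Zane, 6, Zane)

LEFT JOIN keeps every row from `authors a`; unmatched rows get NULL for `authors b`'s columns.
Matching on a.auth_id = b.auth_id.
Matched pairs: 13; unmatched a rows kept: 0.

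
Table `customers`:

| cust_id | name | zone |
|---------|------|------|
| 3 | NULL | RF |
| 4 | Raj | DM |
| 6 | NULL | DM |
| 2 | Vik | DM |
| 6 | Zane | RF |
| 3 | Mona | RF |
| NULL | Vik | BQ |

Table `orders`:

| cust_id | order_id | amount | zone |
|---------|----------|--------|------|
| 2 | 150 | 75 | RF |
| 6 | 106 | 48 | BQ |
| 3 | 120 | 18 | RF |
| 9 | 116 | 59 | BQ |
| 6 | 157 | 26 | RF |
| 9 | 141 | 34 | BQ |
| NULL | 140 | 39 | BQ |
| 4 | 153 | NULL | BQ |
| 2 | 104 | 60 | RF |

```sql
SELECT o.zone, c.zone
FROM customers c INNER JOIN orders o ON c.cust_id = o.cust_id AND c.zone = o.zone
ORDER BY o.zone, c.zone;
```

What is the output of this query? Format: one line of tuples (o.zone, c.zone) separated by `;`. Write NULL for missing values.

(RF, RF); (RF, RF); (RF, RF)

INNER JOIN keeps only pairs where the ON condition holds.
Matching on c.cust_id = o.cust_id AND c.zone = o.zone. A NULL in a compared column never satisfies the condition.
- c[0] cust_id=3, zone=RF → 1 match(es) in o → 1 row(s).
- c[1] cust_id=4, zone=DM → no match; dropped.
- c[2] cust_id=6, zone=DM → no match; dropped.
- c[3] cust_id=2, zone=DM → no match; dropped.
- c[4] cust_id=6, zone=RF → 1 match(es) in o → 1 row(s).
- c[5] cust_id=3, zone=RF → 1 match(es) in o → 1 row(s).
- c[6] cust_id=NULL, zone=BQ → no match; dropped.
After projecting and ordering:
o.zone | c.zone
RF | RF
RF | RF
RF | RF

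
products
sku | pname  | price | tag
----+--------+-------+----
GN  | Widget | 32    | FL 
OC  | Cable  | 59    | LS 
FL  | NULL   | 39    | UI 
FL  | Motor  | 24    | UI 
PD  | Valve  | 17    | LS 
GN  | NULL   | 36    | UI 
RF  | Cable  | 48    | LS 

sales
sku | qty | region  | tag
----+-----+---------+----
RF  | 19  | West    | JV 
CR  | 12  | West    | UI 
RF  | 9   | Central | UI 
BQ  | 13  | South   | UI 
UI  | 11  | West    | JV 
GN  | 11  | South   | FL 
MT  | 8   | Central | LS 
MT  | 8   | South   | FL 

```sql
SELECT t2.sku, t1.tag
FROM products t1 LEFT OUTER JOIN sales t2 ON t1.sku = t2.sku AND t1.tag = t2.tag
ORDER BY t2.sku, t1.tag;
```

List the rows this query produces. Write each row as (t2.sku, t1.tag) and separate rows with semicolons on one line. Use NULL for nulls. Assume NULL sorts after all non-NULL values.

(GN, FL); (NULL, LS); (NULL, LS); (NULL, LS); (NULL, UI); (NULL, UI); (NULL, UI)

LEFT JOIN keeps every row from `products`; unmatched rows get NULL for `sales`'s columns.
Matching on t1.sku = t2.sku AND t1.tag = t2.tag.
Matched pairs: 1; unmatched t1 rows kept: 6.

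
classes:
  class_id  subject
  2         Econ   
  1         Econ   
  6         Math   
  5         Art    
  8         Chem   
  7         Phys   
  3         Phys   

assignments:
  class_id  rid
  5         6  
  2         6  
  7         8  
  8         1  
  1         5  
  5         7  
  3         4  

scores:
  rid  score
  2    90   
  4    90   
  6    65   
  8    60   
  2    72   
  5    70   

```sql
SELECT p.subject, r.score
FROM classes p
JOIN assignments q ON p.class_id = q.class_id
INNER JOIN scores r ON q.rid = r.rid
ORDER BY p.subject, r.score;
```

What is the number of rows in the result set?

Step 1 — p INNER JOIN q on class_id → 7 row(s).
Then INNER JOIN `scores r` on rid: keep only rows whose q.rid appears in r.
Result: 5 row(s).

5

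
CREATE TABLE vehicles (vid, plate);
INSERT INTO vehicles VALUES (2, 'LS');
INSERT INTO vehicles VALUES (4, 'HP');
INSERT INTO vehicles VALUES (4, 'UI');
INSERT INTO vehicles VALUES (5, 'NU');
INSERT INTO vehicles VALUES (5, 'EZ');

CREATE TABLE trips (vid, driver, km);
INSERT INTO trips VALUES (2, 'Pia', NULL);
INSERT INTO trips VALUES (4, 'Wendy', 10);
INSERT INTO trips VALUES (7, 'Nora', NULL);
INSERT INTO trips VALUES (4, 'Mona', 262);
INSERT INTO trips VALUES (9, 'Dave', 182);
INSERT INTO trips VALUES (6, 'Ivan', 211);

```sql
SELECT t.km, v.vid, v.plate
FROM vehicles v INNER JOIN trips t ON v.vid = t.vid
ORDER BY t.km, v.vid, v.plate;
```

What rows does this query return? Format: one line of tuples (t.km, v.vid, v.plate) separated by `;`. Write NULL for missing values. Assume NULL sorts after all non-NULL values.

(10, 4, HP); (10, 4, UI); (262, 4, HP); (262, 4, UI); (NULL, 2, LS)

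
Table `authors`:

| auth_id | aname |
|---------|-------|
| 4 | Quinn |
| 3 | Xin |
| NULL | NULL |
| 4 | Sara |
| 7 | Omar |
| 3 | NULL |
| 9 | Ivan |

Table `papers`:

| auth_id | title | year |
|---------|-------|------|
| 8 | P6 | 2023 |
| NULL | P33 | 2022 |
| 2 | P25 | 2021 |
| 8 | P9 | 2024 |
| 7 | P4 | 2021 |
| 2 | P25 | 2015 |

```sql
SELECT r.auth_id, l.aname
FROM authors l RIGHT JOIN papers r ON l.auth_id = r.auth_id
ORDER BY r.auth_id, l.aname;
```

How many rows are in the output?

RIGHT JOIN keeps every row from `papers`; unmatched rows get NULL for `authors`'s columns.
Matching on l.auth_id = r.auth_id. A NULL in a compared column never satisfies the condition.
Matched pairs: 1; unmatched r rows kept: 5.
Total: 1 matched + 5 padded = 6 rows.

6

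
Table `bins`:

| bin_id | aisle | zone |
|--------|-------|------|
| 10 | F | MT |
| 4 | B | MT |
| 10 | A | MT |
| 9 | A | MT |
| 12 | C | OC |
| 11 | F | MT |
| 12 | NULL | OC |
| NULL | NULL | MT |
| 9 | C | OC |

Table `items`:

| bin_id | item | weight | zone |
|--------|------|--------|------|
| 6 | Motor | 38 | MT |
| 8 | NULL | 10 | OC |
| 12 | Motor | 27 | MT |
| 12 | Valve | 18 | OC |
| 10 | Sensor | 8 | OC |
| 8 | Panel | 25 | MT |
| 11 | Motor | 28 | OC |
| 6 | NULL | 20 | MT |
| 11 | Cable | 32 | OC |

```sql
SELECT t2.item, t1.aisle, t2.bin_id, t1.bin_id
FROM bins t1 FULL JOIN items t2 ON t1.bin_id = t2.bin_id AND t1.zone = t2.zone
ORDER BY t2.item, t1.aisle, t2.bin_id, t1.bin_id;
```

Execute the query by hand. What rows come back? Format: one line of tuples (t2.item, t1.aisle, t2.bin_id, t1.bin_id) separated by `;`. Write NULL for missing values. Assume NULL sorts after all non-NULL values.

(Cable, NULL, 11, NULL); (Motor, NULL, 6, NULL); (Motor, NULL, 11, NULL); (Motor, NULL, 12, NULL); (Panel, NULL, 8, NULL); (Sensor, NULL, 10, NULL); (Valve, C, 12, 12); (Valve, NULL, 12, 12); (NULL, A, NULL, 9); (NULL, A, NULL, 10); (NULL, B, NULL, 4); (NULL, C, NULL, 9); (NULL, F, NULL, 10); (NULL, F, NULL, 11); (NULL, NULL, 6, NULL); (NULL, NULL, 8, NULL); (NULL, NULL, NULL, NULL)

FULL OUTER JOIN keeps every row from both sides; unmatched rows get NULL for the other side's columns.
Matching on t1.bin_id = t2.bin_id AND t1.zone = t2.zone. A NULL in a compared column never satisfies the condition.
- t1 row (bin_id=10, zone=MT): no match → kept, t2 columns NULL.
- t1 row (bin_id=4, zone=MT): no match → kept, t2 columns NULL.
- t1 row (bin_id=10, zone=MT): no match → kept, t2 columns NULL.
- t1 row (bin_id=9, zone=MT): no match → kept, t2 columns NULL.
- t1 row (bin_id=12, zone=OC): matches 1 t2 row(s) → 1 output row(s).
- t1 row (bin_id=11, zone=MT): no match → kept, t2 columns NULL.
- t1 row (bin_id=12, zone=OC): matches 1 t2 row(s) → 1 output row(s).
- t1 row (bin_id=NULL, zone=MT): no match → kept, t2 columns NULL.
- t1 row (bin_id=9, zone=OC): no match → kept, t2 columns NULL.
- 8 t2 row(s) had no t1 match → kept, t1 columns NULL.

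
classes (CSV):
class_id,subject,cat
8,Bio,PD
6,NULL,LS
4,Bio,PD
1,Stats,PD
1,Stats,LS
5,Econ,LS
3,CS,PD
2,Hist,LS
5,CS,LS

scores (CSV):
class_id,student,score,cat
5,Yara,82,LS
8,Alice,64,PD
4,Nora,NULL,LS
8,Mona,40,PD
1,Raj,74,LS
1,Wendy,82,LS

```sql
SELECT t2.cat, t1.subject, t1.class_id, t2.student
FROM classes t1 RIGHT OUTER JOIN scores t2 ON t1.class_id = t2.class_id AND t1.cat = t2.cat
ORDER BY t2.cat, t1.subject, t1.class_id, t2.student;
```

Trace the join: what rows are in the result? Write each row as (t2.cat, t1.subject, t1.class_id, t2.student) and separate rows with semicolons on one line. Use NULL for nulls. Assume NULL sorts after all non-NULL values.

(LS, CS, 5, Yara); (LS, Econ, 5, Yara); (LS, Stats, 1, Raj); (LS, Stats, 1, Wendy); (LS, NULL, NULL, Nora); (PD, Bio, 8, Alice); (PD, Bio, 8, Mona)

RIGHT JOIN keeps every row from `scores`; unmatched rows get NULL for `classes`'s columns.
Matching on t1.class_id = t2.class_id AND t1.cat = t2.cat.
- t1 row (class_id=8, cat=PD): matches 2 t2 row(s) → 2 output row(s).
- t1 row (class_id=6, cat=LS): no match.
- t1 row (class_id=4, cat=PD): no match.
- t1 row (class_id=1, cat=PD): no match.
- t1 row (class_id=1, cat=LS): matches 2 t2 row(s) → 2 output row(s).
- t1 row (class_id=5, cat=LS): matches 1 t2 row(s) → 1 output row(s).
- t1 row (class_id=3, cat=PD): no match.
- t1 row (class_id=2, cat=LS): no match.
- t1 row (class_id=5, cat=LS): matches 1 t2 row(s) → 1 output row(s).
- 1 row(s) from t2 found no t1 partner → padded with NULL.
After projecting and ordering:
t2.cat | t1.subject | t1.class_id | t2.student
LS | CS | 5 | Yara
LS | Econ | 5 | Yara
LS | Stats | 1 | Raj
LS | Stats | 1 | Wendy
LS | NULL | NULL | Nora
PD | Bio | 8 | Alice
PD | Bio | 8 | Mona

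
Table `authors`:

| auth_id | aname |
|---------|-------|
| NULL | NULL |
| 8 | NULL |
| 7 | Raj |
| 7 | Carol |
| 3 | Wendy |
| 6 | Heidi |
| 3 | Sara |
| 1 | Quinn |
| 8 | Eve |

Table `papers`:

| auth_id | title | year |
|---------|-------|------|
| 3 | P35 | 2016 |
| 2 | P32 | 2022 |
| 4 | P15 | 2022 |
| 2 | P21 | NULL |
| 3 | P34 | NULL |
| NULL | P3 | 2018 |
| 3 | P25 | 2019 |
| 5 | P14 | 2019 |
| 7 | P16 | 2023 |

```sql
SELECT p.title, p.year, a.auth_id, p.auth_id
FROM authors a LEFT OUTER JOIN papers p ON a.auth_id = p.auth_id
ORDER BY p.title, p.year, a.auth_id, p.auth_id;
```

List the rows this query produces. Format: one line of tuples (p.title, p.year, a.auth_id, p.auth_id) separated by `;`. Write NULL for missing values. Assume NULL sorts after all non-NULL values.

(P16, 2023, 7, 7); (P16, 2023, 7, 7); (P25, 2019, 3, 3); (P25, 2019, 3, 3); (P34, NULL, 3, 3); (P34, NULL, 3, 3); (P35, 2016, 3, 3); (P35, 2016, 3, 3); (NULL, NULL, 1, NULL); (NULL, NULL, 6, NULL); (NULL, NULL, 8, NULL); (NULL, NULL, 8, NULL); (NULL, NULL, NULL, NULL)

LEFT JOIN keeps every row from `authors`; unmatched rows get NULL for `papers`'s columns.
Matching on a.auth_id = p.auth_id. A NULL in a compared column never satisfies the condition.
Matched pairs: 8; unmatched a rows kept: 5.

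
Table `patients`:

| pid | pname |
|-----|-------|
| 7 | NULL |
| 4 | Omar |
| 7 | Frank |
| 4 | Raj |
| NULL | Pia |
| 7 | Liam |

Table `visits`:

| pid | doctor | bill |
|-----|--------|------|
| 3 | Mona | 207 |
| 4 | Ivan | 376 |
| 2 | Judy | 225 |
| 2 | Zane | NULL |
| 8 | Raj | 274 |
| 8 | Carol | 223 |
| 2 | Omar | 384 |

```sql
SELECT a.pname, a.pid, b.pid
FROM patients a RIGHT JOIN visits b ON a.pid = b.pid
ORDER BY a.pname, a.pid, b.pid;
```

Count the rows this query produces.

RIGHT JOIN keeps every row from `visits`; unmatched rows get NULL for `patients`'s columns.
Matching on a.pid = b.pid. A NULL in a compared column never satisfies the condition.
- a (pid=7) has no partner in b.
- a (pid=4) pairs with 1 row(s) of b.
- a (pid=7) has no partner in b.
- a (pid=4) pairs with 1 row(s) of b.
- a (pid=NULL) has no partner in b.
- a (pid=7) has no partner in b.
- plus 6 unmatched b row(s), each kept with NULL a columns.
Total: 2 matched + 6 padded = 8 rows.

8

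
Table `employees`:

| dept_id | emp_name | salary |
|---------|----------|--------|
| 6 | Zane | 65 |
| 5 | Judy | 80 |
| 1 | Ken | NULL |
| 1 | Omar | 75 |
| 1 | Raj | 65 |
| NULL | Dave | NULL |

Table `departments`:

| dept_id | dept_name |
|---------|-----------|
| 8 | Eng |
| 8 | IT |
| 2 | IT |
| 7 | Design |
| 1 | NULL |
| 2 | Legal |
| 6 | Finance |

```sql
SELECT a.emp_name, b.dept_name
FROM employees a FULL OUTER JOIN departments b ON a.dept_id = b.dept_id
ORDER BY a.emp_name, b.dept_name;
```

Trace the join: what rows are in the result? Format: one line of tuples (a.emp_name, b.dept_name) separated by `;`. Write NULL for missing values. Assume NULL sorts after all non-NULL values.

FULL OUTER JOIN keeps every row from both sides; unmatched rows get NULL for the other side's columns.
Matching on a.dept_id = b.dept_id. A NULL in a compared column never satisfies the condition.
Matched pairs: 4; unmatched a rows kept: 2; unmatched b rows kept: 5.

(Dave, NULL); (Judy, NULL); (Ken, NULL); (Omar, NULL); (Raj, NULL); (Zane, Finance); (NULL, Design); (NULL, Eng); (NULL, IT); (NULL, IT); (NULL, Legal)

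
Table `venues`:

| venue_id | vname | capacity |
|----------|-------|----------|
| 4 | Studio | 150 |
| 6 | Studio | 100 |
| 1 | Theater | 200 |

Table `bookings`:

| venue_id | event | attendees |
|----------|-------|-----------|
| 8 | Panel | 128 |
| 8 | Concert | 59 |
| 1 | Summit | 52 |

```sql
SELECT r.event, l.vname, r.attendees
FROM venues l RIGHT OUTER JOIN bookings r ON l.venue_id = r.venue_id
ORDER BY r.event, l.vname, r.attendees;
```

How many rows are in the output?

RIGHT JOIN keeps every row from `bookings`; unmatched rows get NULL for `venues`'s columns.
Matching on l.venue_id = r.venue_id.
- venue_id=4: no matching r row.
- venue_id=6: no matching r row.
- venue_id=1: 1 matching r row(s), so 1 row(s) emitted.
- plus 2 unmatched r row(s), each kept with NULL l columns.
Total: 1 matched + 2 padded = 3 rows.

3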